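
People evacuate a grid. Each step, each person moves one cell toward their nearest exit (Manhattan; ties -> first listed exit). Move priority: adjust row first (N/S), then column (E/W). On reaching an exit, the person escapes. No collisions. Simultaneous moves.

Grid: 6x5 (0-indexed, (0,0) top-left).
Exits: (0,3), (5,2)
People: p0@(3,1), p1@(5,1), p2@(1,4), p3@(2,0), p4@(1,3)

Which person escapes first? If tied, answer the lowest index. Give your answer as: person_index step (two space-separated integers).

Step 1: p0:(3,1)->(4,1) | p1:(5,1)->(5,2)->EXIT | p2:(1,4)->(0,4) | p3:(2,0)->(1,0) | p4:(1,3)->(0,3)->EXIT
Step 2: p0:(4,1)->(5,1) | p1:escaped | p2:(0,4)->(0,3)->EXIT | p3:(1,0)->(0,0) | p4:escaped
Step 3: p0:(5,1)->(5,2)->EXIT | p1:escaped | p2:escaped | p3:(0,0)->(0,1) | p4:escaped
Step 4: p0:escaped | p1:escaped | p2:escaped | p3:(0,1)->(0,2) | p4:escaped
Step 5: p0:escaped | p1:escaped | p2:escaped | p3:(0,2)->(0,3)->EXIT | p4:escaped
Exit steps: [3, 1, 2, 5, 1]
First to escape: p1 at step 1

Answer: 1 1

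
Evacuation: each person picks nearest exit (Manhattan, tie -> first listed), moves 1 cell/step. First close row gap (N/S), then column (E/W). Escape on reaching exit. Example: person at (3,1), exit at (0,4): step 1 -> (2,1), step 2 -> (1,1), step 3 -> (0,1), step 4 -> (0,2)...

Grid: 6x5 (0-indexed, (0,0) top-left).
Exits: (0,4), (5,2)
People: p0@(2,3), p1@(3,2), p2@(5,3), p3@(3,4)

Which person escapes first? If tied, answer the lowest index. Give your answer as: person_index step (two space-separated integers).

Step 1: p0:(2,3)->(1,3) | p1:(3,2)->(4,2) | p2:(5,3)->(5,2)->EXIT | p3:(3,4)->(2,4)
Step 2: p0:(1,3)->(0,3) | p1:(4,2)->(5,2)->EXIT | p2:escaped | p3:(2,4)->(1,4)
Step 3: p0:(0,3)->(0,4)->EXIT | p1:escaped | p2:escaped | p3:(1,4)->(0,4)->EXIT
Exit steps: [3, 2, 1, 3]
First to escape: p2 at step 1

Answer: 2 1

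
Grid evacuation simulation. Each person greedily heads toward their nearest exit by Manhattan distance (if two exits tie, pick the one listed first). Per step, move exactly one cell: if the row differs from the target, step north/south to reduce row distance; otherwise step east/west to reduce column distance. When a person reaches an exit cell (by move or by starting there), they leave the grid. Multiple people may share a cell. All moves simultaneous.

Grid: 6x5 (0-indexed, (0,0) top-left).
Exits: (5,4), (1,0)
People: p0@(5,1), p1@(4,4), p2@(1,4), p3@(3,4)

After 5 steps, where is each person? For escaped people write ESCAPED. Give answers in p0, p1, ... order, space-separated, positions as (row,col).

Step 1: p0:(5,1)->(5,2) | p1:(4,4)->(5,4)->EXIT | p2:(1,4)->(2,4) | p3:(3,4)->(4,4)
Step 2: p0:(5,2)->(5,3) | p1:escaped | p2:(2,4)->(3,4) | p3:(4,4)->(5,4)->EXIT
Step 3: p0:(5,3)->(5,4)->EXIT | p1:escaped | p2:(3,4)->(4,4) | p3:escaped
Step 4: p0:escaped | p1:escaped | p2:(4,4)->(5,4)->EXIT | p3:escaped

ESCAPED ESCAPED ESCAPED ESCAPED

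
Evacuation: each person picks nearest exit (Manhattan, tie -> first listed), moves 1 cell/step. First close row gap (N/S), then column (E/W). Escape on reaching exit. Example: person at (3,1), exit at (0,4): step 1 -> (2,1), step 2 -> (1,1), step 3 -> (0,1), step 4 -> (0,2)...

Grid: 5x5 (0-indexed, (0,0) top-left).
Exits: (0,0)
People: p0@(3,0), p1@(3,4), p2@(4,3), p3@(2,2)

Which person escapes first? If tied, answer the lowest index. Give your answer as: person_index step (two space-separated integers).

Step 1: p0:(3,0)->(2,0) | p1:(3,4)->(2,4) | p2:(4,3)->(3,3) | p3:(2,2)->(1,2)
Step 2: p0:(2,0)->(1,0) | p1:(2,4)->(1,4) | p2:(3,3)->(2,3) | p3:(1,2)->(0,2)
Step 3: p0:(1,0)->(0,0)->EXIT | p1:(1,4)->(0,4) | p2:(2,3)->(1,3) | p3:(0,2)->(0,1)
Step 4: p0:escaped | p1:(0,4)->(0,3) | p2:(1,3)->(0,3) | p3:(0,1)->(0,0)->EXIT
Step 5: p0:escaped | p1:(0,3)->(0,2) | p2:(0,3)->(0,2) | p3:escaped
Step 6: p0:escaped | p1:(0,2)->(0,1) | p2:(0,2)->(0,1) | p3:escaped
Step 7: p0:escaped | p1:(0,1)->(0,0)->EXIT | p2:(0,1)->(0,0)->EXIT | p3:escaped
Exit steps: [3, 7, 7, 4]
First to escape: p0 at step 3

Answer: 0 3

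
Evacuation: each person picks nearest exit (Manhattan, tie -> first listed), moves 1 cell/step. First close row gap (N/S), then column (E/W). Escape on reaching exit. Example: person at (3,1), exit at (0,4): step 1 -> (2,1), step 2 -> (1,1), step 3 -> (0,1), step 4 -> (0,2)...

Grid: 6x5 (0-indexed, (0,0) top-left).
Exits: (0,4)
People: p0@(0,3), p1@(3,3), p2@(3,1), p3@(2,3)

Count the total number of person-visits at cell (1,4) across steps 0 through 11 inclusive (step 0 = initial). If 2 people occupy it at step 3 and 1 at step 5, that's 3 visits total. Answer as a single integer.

Answer: 0

Derivation:
Step 0: p0@(0,3) p1@(3,3) p2@(3,1) p3@(2,3) -> at (1,4): 0 [-], cum=0
Step 1: p0@ESC p1@(2,3) p2@(2,1) p3@(1,3) -> at (1,4): 0 [-], cum=0
Step 2: p0@ESC p1@(1,3) p2@(1,1) p3@(0,3) -> at (1,4): 0 [-], cum=0
Step 3: p0@ESC p1@(0,3) p2@(0,1) p3@ESC -> at (1,4): 0 [-], cum=0
Step 4: p0@ESC p1@ESC p2@(0,2) p3@ESC -> at (1,4): 0 [-], cum=0
Step 5: p0@ESC p1@ESC p2@(0,3) p3@ESC -> at (1,4): 0 [-], cum=0
Step 6: p0@ESC p1@ESC p2@ESC p3@ESC -> at (1,4): 0 [-], cum=0
Total visits = 0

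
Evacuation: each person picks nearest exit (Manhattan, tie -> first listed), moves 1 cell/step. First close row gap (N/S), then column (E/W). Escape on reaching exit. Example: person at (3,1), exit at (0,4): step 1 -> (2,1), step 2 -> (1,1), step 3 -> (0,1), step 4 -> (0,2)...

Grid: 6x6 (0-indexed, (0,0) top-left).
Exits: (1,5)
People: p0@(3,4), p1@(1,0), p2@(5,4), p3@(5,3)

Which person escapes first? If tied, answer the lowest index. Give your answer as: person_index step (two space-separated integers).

Step 1: p0:(3,4)->(2,4) | p1:(1,0)->(1,1) | p2:(5,4)->(4,4) | p3:(5,3)->(4,3)
Step 2: p0:(2,4)->(1,4) | p1:(1,1)->(1,2) | p2:(4,4)->(3,4) | p3:(4,3)->(3,3)
Step 3: p0:(1,4)->(1,5)->EXIT | p1:(1,2)->(1,3) | p2:(3,4)->(2,4) | p3:(3,3)->(2,3)
Step 4: p0:escaped | p1:(1,3)->(1,4) | p2:(2,4)->(1,4) | p3:(2,3)->(1,3)
Step 5: p0:escaped | p1:(1,4)->(1,5)->EXIT | p2:(1,4)->(1,5)->EXIT | p3:(1,3)->(1,4)
Step 6: p0:escaped | p1:escaped | p2:escaped | p3:(1,4)->(1,5)->EXIT
Exit steps: [3, 5, 5, 6]
First to escape: p0 at step 3

Answer: 0 3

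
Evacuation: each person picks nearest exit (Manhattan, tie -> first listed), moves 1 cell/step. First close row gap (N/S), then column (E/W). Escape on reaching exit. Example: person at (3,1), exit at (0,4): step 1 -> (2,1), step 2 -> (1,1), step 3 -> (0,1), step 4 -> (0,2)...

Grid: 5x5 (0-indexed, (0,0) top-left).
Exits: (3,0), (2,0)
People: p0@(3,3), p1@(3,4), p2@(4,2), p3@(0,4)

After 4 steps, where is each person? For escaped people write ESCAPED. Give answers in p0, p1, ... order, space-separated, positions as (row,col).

Step 1: p0:(3,3)->(3,2) | p1:(3,4)->(3,3) | p2:(4,2)->(3,2) | p3:(0,4)->(1,4)
Step 2: p0:(3,2)->(3,1) | p1:(3,3)->(3,2) | p2:(3,2)->(3,1) | p3:(1,4)->(2,4)
Step 3: p0:(3,1)->(3,0)->EXIT | p1:(3,2)->(3,1) | p2:(3,1)->(3,0)->EXIT | p3:(2,4)->(2,3)
Step 4: p0:escaped | p1:(3,1)->(3,0)->EXIT | p2:escaped | p3:(2,3)->(2,2)

ESCAPED ESCAPED ESCAPED (2,2)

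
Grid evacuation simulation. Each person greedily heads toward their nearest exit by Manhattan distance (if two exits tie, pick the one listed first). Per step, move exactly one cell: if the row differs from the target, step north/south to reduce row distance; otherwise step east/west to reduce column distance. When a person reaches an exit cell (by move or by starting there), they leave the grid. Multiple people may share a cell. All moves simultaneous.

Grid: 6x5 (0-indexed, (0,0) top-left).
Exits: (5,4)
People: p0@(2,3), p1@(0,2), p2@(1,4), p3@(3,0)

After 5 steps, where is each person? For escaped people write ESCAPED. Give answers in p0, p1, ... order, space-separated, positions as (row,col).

Step 1: p0:(2,3)->(3,3) | p1:(0,2)->(1,2) | p2:(1,4)->(2,4) | p3:(3,0)->(4,0)
Step 2: p0:(3,3)->(4,3) | p1:(1,2)->(2,2) | p2:(2,4)->(3,4) | p3:(4,0)->(5,0)
Step 3: p0:(4,3)->(5,3) | p1:(2,2)->(3,2) | p2:(3,4)->(4,4) | p3:(5,0)->(5,1)
Step 4: p0:(5,3)->(5,4)->EXIT | p1:(3,2)->(4,2) | p2:(4,4)->(5,4)->EXIT | p3:(5,1)->(5,2)
Step 5: p0:escaped | p1:(4,2)->(5,2) | p2:escaped | p3:(5,2)->(5,3)

ESCAPED (5,2) ESCAPED (5,3)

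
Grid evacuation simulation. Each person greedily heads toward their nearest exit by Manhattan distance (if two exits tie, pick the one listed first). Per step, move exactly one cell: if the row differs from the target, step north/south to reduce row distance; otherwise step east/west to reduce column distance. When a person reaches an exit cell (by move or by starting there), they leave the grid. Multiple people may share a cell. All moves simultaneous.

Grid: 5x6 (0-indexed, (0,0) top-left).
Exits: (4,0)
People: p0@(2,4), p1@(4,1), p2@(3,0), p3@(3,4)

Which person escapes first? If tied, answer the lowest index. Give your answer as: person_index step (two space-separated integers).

Answer: 1 1

Derivation:
Step 1: p0:(2,4)->(3,4) | p1:(4,1)->(4,0)->EXIT | p2:(3,0)->(4,0)->EXIT | p3:(3,4)->(4,4)
Step 2: p0:(3,4)->(4,4) | p1:escaped | p2:escaped | p3:(4,4)->(4,3)
Step 3: p0:(4,4)->(4,3) | p1:escaped | p2:escaped | p3:(4,3)->(4,2)
Step 4: p0:(4,3)->(4,2) | p1:escaped | p2:escaped | p3:(4,2)->(4,1)
Step 5: p0:(4,2)->(4,1) | p1:escaped | p2:escaped | p3:(4,1)->(4,0)->EXIT
Step 6: p0:(4,1)->(4,0)->EXIT | p1:escaped | p2:escaped | p3:escaped
Exit steps: [6, 1, 1, 5]
First to escape: p1 at step 1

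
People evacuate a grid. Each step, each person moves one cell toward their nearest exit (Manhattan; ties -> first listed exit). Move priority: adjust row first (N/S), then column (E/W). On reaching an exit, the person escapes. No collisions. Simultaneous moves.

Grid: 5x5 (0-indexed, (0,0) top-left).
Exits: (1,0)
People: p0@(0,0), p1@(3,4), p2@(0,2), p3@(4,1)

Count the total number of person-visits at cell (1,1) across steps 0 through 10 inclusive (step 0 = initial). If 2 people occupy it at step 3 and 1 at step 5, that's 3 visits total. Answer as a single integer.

Step 0: p0@(0,0) p1@(3,4) p2@(0,2) p3@(4,1) -> at (1,1): 0 [-], cum=0
Step 1: p0@ESC p1@(2,4) p2@(1,2) p3@(3,1) -> at (1,1): 0 [-], cum=0
Step 2: p0@ESC p1@(1,4) p2@(1,1) p3@(2,1) -> at (1,1): 1 [p2], cum=1
Step 3: p0@ESC p1@(1,3) p2@ESC p3@(1,1) -> at (1,1): 1 [p3], cum=2
Step 4: p0@ESC p1@(1,2) p2@ESC p3@ESC -> at (1,1): 0 [-], cum=2
Step 5: p0@ESC p1@(1,1) p2@ESC p3@ESC -> at (1,1): 1 [p1], cum=3
Step 6: p0@ESC p1@ESC p2@ESC p3@ESC -> at (1,1): 0 [-], cum=3
Total visits = 3

Answer: 3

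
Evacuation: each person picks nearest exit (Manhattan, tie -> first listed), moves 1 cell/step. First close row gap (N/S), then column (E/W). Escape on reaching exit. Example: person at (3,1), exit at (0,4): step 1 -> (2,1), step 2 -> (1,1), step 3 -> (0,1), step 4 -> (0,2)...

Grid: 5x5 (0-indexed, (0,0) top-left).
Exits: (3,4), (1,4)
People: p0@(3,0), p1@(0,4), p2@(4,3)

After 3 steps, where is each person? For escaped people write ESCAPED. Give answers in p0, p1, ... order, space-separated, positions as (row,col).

Step 1: p0:(3,0)->(3,1) | p1:(0,4)->(1,4)->EXIT | p2:(4,3)->(3,3)
Step 2: p0:(3,1)->(3,2) | p1:escaped | p2:(3,3)->(3,4)->EXIT
Step 3: p0:(3,2)->(3,3) | p1:escaped | p2:escaped

(3,3) ESCAPED ESCAPED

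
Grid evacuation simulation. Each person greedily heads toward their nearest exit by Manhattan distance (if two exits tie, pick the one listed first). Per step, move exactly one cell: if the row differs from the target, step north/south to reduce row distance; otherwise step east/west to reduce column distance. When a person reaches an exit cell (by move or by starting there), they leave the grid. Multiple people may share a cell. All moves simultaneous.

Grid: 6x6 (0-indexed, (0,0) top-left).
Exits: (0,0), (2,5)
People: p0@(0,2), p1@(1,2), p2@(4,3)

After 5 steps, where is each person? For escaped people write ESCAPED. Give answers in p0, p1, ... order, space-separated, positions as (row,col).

Step 1: p0:(0,2)->(0,1) | p1:(1,2)->(0,2) | p2:(4,3)->(3,3)
Step 2: p0:(0,1)->(0,0)->EXIT | p1:(0,2)->(0,1) | p2:(3,3)->(2,3)
Step 3: p0:escaped | p1:(0,1)->(0,0)->EXIT | p2:(2,3)->(2,4)
Step 4: p0:escaped | p1:escaped | p2:(2,4)->(2,5)->EXIT

ESCAPED ESCAPED ESCAPED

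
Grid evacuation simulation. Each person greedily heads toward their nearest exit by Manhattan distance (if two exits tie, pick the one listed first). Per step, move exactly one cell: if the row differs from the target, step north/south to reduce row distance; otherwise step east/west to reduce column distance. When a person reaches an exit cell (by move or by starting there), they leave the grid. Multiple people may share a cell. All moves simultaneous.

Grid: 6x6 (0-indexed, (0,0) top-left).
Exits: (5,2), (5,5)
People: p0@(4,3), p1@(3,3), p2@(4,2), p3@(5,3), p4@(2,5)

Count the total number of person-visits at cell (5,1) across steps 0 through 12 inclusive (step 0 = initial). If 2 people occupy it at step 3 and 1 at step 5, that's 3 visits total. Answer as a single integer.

Step 0: p0@(4,3) p1@(3,3) p2@(4,2) p3@(5,3) p4@(2,5) -> at (5,1): 0 [-], cum=0
Step 1: p0@(5,3) p1@(4,3) p2@ESC p3@ESC p4@(3,5) -> at (5,1): 0 [-], cum=0
Step 2: p0@ESC p1@(5,3) p2@ESC p3@ESC p4@(4,5) -> at (5,1): 0 [-], cum=0
Step 3: p0@ESC p1@ESC p2@ESC p3@ESC p4@ESC -> at (5,1): 0 [-], cum=0
Total visits = 0

Answer: 0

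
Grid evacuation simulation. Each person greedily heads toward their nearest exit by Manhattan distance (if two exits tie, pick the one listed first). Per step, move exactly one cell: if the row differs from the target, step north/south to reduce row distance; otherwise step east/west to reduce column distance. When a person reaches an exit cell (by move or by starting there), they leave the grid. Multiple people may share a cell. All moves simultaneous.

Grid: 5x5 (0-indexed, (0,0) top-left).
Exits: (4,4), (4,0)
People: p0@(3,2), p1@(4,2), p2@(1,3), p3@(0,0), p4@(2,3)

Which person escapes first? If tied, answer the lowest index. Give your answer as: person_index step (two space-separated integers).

Step 1: p0:(3,2)->(4,2) | p1:(4,2)->(4,3) | p2:(1,3)->(2,3) | p3:(0,0)->(1,0) | p4:(2,3)->(3,3)
Step 2: p0:(4,2)->(4,3) | p1:(4,3)->(4,4)->EXIT | p2:(2,3)->(3,3) | p3:(1,0)->(2,0) | p4:(3,3)->(4,3)
Step 3: p0:(4,3)->(4,4)->EXIT | p1:escaped | p2:(3,3)->(4,3) | p3:(2,0)->(3,0) | p4:(4,3)->(4,4)->EXIT
Step 4: p0:escaped | p1:escaped | p2:(4,3)->(4,4)->EXIT | p3:(3,0)->(4,0)->EXIT | p4:escaped
Exit steps: [3, 2, 4, 4, 3]
First to escape: p1 at step 2

Answer: 1 2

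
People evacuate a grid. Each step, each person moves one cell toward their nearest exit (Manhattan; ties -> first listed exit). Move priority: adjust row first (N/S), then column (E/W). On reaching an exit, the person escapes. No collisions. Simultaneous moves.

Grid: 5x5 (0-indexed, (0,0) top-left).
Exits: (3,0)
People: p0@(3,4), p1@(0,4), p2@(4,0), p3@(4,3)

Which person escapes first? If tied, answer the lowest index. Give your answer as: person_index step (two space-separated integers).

Answer: 2 1

Derivation:
Step 1: p0:(3,4)->(3,3) | p1:(0,4)->(1,4) | p2:(4,0)->(3,0)->EXIT | p3:(4,3)->(3,3)
Step 2: p0:(3,3)->(3,2) | p1:(1,4)->(2,4) | p2:escaped | p3:(3,3)->(3,2)
Step 3: p0:(3,2)->(3,1) | p1:(2,4)->(3,4) | p2:escaped | p3:(3,2)->(3,1)
Step 4: p0:(3,1)->(3,0)->EXIT | p1:(3,4)->(3,3) | p2:escaped | p3:(3,1)->(3,0)->EXIT
Step 5: p0:escaped | p1:(3,3)->(3,2) | p2:escaped | p3:escaped
Step 6: p0:escaped | p1:(3,2)->(3,1) | p2:escaped | p3:escaped
Step 7: p0:escaped | p1:(3,1)->(3,0)->EXIT | p2:escaped | p3:escaped
Exit steps: [4, 7, 1, 4]
First to escape: p2 at step 1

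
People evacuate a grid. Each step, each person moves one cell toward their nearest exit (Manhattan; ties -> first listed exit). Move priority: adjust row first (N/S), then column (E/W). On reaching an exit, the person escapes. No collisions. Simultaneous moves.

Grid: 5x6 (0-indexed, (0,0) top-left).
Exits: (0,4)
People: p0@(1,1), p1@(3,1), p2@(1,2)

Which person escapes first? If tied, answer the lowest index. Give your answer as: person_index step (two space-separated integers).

Step 1: p0:(1,1)->(0,1) | p1:(3,1)->(2,1) | p2:(1,2)->(0,2)
Step 2: p0:(0,1)->(0,2) | p1:(2,1)->(1,1) | p2:(0,2)->(0,3)
Step 3: p0:(0,2)->(0,3) | p1:(1,1)->(0,1) | p2:(0,3)->(0,4)->EXIT
Step 4: p0:(0,3)->(0,4)->EXIT | p1:(0,1)->(0,2) | p2:escaped
Step 5: p0:escaped | p1:(0,2)->(0,3) | p2:escaped
Step 6: p0:escaped | p1:(0,3)->(0,4)->EXIT | p2:escaped
Exit steps: [4, 6, 3]
First to escape: p2 at step 3

Answer: 2 3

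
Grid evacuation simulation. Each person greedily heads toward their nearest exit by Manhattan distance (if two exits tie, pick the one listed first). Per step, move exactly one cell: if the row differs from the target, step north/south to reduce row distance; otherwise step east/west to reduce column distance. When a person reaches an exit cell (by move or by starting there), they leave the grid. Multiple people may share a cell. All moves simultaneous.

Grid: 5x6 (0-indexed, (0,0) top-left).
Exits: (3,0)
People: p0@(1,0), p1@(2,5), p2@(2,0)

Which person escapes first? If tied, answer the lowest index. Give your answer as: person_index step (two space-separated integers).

Step 1: p0:(1,0)->(2,0) | p1:(2,5)->(3,5) | p2:(2,0)->(3,0)->EXIT
Step 2: p0:(2,0)->(3,0)->EXIT | p1:(3,5)->(3,4) | p2:escaped
Step 3: p0:escaped | p1:(3,4)->(3,3) | p2:escaped
Step 4: p0:escaped | p1:(3,3)->(3,2) | p2:escaped
Step 5: p0:escaped | p1:(3,2)->(3,1) | p2:escaped
Step 6: p0:escaped | p1:(3,1)->(3,0)->EXIT | p2:escaped
Exit steps: [2, 6, 1]
First to escape: p2 at step 1

Answer: 2 1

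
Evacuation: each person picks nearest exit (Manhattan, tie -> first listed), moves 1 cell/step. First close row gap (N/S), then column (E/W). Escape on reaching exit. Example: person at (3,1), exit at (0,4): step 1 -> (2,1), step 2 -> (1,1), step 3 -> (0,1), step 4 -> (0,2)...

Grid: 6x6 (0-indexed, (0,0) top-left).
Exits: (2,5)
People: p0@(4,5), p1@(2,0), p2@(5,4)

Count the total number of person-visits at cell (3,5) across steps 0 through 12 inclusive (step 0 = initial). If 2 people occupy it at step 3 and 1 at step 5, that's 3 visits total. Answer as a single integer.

Answer: 1

Derivation:
Step 0: p0@(4,5) p1@(2,0) p2@(5,4) -> at (3,5): 0 [-], cum=0
Step 1: p0@(3,5) p1@(2,1) p2@(4,4) -> at (3,5): 1 [p0], cum=1
Step 2: p0@ESC p1@(2,2) p2@(3,4) -> at (3,5): 0 [-], cum=1
Step 3: p0@ESC p1@(2,3) p2@(2,4) -> at (3,5): 0 [-], cum=1
Step 4: p0@ESC p1@(2,4) p2@ESC -> at (3,5): 0 [-], cum=1
Step 5: p0@ESC p1@ESC p2@ESC -> at (3,5): 0 [-], cum=1
Total visits = 1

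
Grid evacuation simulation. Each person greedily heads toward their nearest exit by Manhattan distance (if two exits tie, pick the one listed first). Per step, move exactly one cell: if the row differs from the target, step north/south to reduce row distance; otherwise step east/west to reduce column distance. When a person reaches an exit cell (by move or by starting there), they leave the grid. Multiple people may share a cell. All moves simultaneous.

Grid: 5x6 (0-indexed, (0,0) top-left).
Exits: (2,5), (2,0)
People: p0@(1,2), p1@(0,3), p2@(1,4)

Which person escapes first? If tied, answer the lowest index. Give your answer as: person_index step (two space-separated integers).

Answer: 2 2

Derivation:
Step 1: p0:(1,2)->(2,2) | p1:(0,3)->(1,3) | p2:(1,4)->(2,4)
Step 2: p0:(2,2)->(2,1) | p1:(1,3)->(2,3) | p2:(2,4)->(2,5)->EXIT
Step 3: p0:(2,1)->(2,0)->EXIT | p1:(2,3)->(2,4) | p2:escaped
Step 4: p0:escaped | p1:(2,4)->(2,5)->EXIT | p2:escaped
Exit steps: [3, 4, 2]
First to escape: p2 at step 2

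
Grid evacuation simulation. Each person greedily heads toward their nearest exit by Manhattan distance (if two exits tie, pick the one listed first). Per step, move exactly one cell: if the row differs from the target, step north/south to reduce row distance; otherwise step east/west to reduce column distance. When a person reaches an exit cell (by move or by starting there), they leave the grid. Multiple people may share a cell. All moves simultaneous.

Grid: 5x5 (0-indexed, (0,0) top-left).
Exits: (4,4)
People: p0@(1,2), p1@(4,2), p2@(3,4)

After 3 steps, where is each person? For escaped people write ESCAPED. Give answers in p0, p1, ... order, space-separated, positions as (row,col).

Step 1: p0:(1,2)->(2,2) | p1:(4,2)->(4,3) | p2:(3,4)->(4,4)->EXIT
Step 2: p0:(2,2)->(3,2) | p1:(4,3)->(4,4)->EXIT | p2:escaped
Step 3: p0:(3,2)->(4,2) | p1:escaped | p2:escaped

(4,2) ESCAPED ESCAPED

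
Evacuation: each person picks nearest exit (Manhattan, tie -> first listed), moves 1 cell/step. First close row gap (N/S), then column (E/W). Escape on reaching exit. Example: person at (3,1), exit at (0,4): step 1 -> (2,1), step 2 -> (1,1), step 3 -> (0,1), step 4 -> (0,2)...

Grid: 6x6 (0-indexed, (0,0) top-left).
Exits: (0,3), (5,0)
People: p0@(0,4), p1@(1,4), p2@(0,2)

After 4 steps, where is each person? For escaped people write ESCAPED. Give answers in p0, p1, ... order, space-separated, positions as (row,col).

Step 1: p0:(0,4)->(0,3)->EXIT | p1:(1,4)->(0,4) | p2:(0,2)->(0,3)->EXIT
Step 2: p0:escaped | p1:(0,4)->(0,3)->EXIT | p2:escaped

ESCAPED ESCAPED ESCAPED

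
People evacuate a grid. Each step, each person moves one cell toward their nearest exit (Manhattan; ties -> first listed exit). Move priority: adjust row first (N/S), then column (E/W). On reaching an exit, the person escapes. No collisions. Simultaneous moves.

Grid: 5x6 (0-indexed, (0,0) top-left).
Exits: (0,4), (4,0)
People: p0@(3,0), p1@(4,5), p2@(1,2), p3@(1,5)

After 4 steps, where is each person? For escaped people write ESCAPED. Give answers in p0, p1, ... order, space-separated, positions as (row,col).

Step 1: p0:(3,0)->(4,0)->EXIT | p1:(4,5)->(3,5) | p2:(1,2)->(0,2) | p3:(1,5)->(0,5)
Step 2: p0:escaped | p1:(3,5)->(2,5) | p2:(0,2)->(0,3) | p3:(0,5)->(0,4)->EXIT
Step 3: p0:escaped | p1:(2,5)->(1,5) | p2:(0,3)->(0,4)->EXIT | p3:escaped
Step 4: p0:escaped | p1:(1,5)->(0,5) | p2:escaped | p3:escaped

ESCAPED (0,5) ESCAPED ESCAPED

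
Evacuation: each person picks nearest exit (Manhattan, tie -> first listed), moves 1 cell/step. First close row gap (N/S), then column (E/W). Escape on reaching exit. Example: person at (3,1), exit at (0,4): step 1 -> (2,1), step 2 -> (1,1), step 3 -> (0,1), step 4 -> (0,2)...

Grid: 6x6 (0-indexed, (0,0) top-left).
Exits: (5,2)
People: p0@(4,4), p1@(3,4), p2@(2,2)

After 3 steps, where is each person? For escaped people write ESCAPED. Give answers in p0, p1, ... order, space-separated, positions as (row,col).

Step 1: p0:(4,4)->(5,4) | p1:(3,4)->(4,4) | p2:(2,2)->(3,2)
Step 2: p0:(5,4)->(5,3) | p1:(4,4)->(5,4) | p2:(3,2)->(4,2)
Step 3: p0:(5,3)->(5,2)->EXIT | p1:(5,4)->(5,3) | p2:(4,2)->(5,2)->EXIT

ESCAPED (5,3) ESCAPED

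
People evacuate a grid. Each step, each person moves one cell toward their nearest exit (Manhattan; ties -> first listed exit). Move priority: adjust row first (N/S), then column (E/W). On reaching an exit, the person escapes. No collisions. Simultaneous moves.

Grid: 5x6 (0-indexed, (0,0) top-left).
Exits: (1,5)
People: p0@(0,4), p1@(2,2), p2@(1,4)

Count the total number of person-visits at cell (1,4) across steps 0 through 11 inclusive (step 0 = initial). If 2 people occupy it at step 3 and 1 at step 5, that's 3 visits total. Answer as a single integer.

Step 0: p0@(0,4) p1@(2,2) p2@(1,4) -> at (1,4): 1 [p2], cum=1
Step 1: p0@(1,4) p1@(1,2) p2@ESC -> at (1,4): 1 [p0], cum=2
Step 2: p0@ESC p1@(1,3) p2@ESC -> at (1,4): 0 [-], cum=2
Step 3: p0@ESC p1@(1,4) p2@ESC -> at (1,4): 1 [p1], cum=3
Step 4: p0@ESC p1@ESC p2@ESC -> at (1,4): 0 [-], cum=3
Total visits = 3

Answer: 3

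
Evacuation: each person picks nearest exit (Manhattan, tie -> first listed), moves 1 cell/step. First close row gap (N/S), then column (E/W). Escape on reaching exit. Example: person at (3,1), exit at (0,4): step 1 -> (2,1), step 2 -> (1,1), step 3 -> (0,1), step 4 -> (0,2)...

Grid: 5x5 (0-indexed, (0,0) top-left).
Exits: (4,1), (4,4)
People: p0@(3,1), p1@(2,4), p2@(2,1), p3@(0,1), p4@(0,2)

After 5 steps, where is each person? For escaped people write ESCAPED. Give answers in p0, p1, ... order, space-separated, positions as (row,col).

Step 1: p0:(3,1)->(4,1)->EXIT | p1:(2,4)->(3,4) | p2:(2,1)->(3,1) | p3:(0,1)->(1,1) | p4:(0,2)->(1,2)
Step 2: p0:escaped | p1:(3,4)->(4,4)->EXIT | p2:(3,1)->(4,1)->EXIT | p3:(1,1)->(2,1) | p4:(1,2)->(2,2)
Step 3: p0:escaped | p1:escaped | p2:escaped | p3:(2,1)->(3,1) | p4:(2,2)->(3,2)
Step 4: p0:escaped | p1:escaped | p2:escaped | p3:(3,1)->(4,1)->EXIT | p4:(3,2)->(4,2)
Step 5: p0:escaped | p1:escaped | p2:escaped | p3:escaped | p4:(4,2)->(4,1)->EXIT

ESCAPED ESCAPED ESCAPED ESCAPED ESCAPED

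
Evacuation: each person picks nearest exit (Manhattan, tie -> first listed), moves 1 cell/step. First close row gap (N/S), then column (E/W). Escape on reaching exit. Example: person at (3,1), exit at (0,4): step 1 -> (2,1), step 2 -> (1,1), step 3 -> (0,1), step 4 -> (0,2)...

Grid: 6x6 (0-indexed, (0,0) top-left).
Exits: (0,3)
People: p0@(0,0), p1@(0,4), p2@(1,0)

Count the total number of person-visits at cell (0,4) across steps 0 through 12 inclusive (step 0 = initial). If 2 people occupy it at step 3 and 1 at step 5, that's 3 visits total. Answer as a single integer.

Answer: 1

Derivation:
Step 0: p0@(0,0) p1@(0,4) p2@(1,0) -> at (0,4): 1 [p1], cum=1
Step 1: p0@(0,1) p1@ESC p2@(0,0) -> at (0,4): 0 [-], cum=1
Step 2: p0@(0,2) p1@ESC p2@(0,1) -> at (0,4): 0 [-], cum=1
Step 3: p0@ESC p1@ESC p2@(0,2) -> at (0,4): 0 [-], cum=1
Step 4: p0@ESC p1@ESC p2@ESC -> at (0,4): 0 [-], cum=1
Total visits = 1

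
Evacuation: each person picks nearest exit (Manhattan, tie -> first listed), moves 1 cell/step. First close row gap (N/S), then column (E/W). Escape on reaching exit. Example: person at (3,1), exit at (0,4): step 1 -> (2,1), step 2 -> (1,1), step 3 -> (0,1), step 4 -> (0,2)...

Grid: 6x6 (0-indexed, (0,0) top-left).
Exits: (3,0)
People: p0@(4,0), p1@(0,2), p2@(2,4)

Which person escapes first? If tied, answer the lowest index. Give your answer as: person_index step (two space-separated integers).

Answer: 0 1

Derivation:
Step 1: p0:(4,0)->(3,0)->EXIT | p1:(0,2)->(1,2) | p2:(2,4)->(3,4)
Step 2: p0:escaped | p1:(1,2)->(2,2) | p2:(3,4)->(3,3)
Step 3: p0:escaped | p1:(2,2)->(3,2) | p2:(3,3)->(3,2)
Step 4: p0:escaped | p1:(3,2)->(3,1) | p2:(3,2)->(3,1)
Step 5: p0:escaped | p1:(3,1)->(3,0)->EXIT | p2:(3,1)->(3,0)->EXIT
Exit steps: [1, 5, 5]
First to escape: p0 at step 1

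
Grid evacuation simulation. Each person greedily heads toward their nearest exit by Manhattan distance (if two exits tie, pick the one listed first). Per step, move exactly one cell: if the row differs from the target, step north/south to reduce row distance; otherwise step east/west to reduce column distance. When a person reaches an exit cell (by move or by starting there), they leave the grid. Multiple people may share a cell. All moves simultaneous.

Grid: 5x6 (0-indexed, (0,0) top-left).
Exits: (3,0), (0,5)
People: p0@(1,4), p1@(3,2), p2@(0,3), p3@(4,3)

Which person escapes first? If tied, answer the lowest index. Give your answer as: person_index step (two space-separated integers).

Answer: 0 2

Derivation:
Step 1: p0:(1,4)->(0,4) | p1:(3,2)->(3,1) | p2:(0,3)->(0,4) | p3:(4,3)->(3,3)
Step 2: p0:(0,4)->(0,5)->EXIT | p1:(3,1)->(3,0)->EXIT | p2:(0,4)->(0,5)->EXIT | p3:(3,3)->(3,2)
Step 3: p0:escaped | p1:escaped | p2:escaped | p3:(3,2)->(3,1)
Step 4: p0:escaped | p1:escaped | p2:escaped | p3:(3,1)->(3,0)->EXIT
Exit steps: [2, 2, 2, 4]
First to escape: p0 at step 2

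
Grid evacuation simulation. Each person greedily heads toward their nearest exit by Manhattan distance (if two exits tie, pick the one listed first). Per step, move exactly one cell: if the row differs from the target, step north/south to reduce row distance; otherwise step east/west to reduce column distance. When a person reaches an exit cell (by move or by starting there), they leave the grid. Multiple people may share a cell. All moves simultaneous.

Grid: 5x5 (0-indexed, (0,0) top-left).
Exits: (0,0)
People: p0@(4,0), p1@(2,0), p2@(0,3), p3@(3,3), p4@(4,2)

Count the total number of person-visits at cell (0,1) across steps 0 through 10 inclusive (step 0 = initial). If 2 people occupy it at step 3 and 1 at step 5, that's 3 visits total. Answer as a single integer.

Answer: 3

Derivation:
Step 0: p0@(4,0) p1@(2,0) p2@(0,3) p3@(3,3) p4@(4,2) -> at (0,1): 0 [-], cum=0
Step 1: p0@(3,0) p1@(1,0) p2@(0,2) p3@(2,3) p4@(3,2) -> at (0,1): 0 [-], cum=0
Step 2: p0@(2,0) p1@ESC p2@(0,1) p3@(1,3) p4@(2,2) -> at (0,1): 1 [p2], cum=1
Step 3: p0@(1,0) p1@ESC p2@ESC p3@(0,3) p4@(1,2) -> at (0,1): 0 [-], cum=1
Step 4: p0@ESC p1@ESC p2@ESC p3@(0,2) p4@(0,2) -> at (0,1): 0 [-], cum=1
Step 5: p0@ESC p1@ESC p2@ESC p3@(0,1) p4@(0,1) -> at (0,1): 2 [p3,p4], cum=3
Step 6: p0@ESC p1@ESC p2@ESC p3@ESC p4@ESC -> at (0,1): 0 [-], cum=3
Total visits = 3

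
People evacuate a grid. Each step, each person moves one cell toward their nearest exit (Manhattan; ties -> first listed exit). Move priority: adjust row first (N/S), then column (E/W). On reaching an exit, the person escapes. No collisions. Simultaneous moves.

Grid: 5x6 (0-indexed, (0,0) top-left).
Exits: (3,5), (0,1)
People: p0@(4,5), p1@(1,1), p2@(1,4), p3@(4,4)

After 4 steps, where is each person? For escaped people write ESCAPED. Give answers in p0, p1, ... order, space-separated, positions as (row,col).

Step 1: p0:(4,5)->(3,5)->EXIT | p1:(1,1)->(0,1)->EXIT | p2:(1,4)->(2,4) | p3:(4,4)->(3,4)
Step 2: p0:escaped | p1:escaped | p2:(2,4)->(3,4) | p3:(3,4)->(3,5)->EXIT
Step 3: p0:escaped | p1:escaped | p2:(3,4)->(3,5)->EXIT | p3:escaped

ESCAPED ESCAPED ESCAPED ESCAPED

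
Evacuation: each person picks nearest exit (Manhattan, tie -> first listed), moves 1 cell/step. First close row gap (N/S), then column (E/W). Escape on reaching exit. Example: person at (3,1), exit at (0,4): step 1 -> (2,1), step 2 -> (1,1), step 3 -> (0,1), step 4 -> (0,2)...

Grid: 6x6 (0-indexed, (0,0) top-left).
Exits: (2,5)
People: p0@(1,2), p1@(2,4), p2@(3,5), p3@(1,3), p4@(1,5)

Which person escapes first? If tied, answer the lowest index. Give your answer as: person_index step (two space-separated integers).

Answer: 1 1

Derivation:
Step 1: p0:(1,2)->(2,2) | p1:(2,4)->(2,5)->EXIT | p2:(3,5)->(2,5)->EXIT | p3:(1,3)->(2,3) | p4:(1,5)->(2,5)->EXIT
Step 2: p0:(2,2)->(2,3) | p1:escaped | p2:escaped | p3:(2,3)->(2,4) | p4:escaped
Step 3: p0:(2,3)->(2,4) | p1:escaped | p2:escaped | p3:(2,4)->(2,5)->EXIT | p4:escaped
Step 4: p0:(2,4)->(2,5)->EXIT | p1:escaped | p2:escaped | p3:escaped | p4:escaped
Exit steps: [4, 1, 1, 3, 1]
First to escape: p1 at step 1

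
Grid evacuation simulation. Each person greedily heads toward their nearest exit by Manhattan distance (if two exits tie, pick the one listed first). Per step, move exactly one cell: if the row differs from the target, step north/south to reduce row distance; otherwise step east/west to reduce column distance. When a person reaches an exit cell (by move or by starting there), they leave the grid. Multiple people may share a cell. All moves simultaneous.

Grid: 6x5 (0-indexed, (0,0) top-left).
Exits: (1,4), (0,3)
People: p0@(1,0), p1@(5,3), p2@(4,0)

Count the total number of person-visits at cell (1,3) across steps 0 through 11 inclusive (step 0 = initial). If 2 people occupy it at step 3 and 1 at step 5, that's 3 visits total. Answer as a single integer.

Step 0: p0@(1,0) p1@(5,3) p2@(4,0) -> at (1,3): 0 [-], cum=0
Step 1: p0@(1,1) p1@(4,3) p2@(3,0) -> at (1,3): 0 [-], cum=0
Step 2: p0@(1,2) p1@(3,3) p2@(2,0) -> at (1,3): 0 [-], cum=0
Step 3: p0@(1,3) p1@(2,3) p2@(1,0) -> at (1,3): 1 [p0], cum=1
Step 4: p0@ESC p1@(1,3) p2@(1,1) -> at (1,3): 1 [p1], cum=2
Step 5: p0@ESC p1@ESC p2@(1,2) -> at (1,3): 0 [-], cum=2
Step 6: p0@ESC p1@ESC p2@(1,3) -> at (1,3): 1 [p2], cum=3
Step 7: p0@ESC p1@ESC p2@ESC -> at (1,3): 0 [-], cum=3
Total visits = 3

Answer: 3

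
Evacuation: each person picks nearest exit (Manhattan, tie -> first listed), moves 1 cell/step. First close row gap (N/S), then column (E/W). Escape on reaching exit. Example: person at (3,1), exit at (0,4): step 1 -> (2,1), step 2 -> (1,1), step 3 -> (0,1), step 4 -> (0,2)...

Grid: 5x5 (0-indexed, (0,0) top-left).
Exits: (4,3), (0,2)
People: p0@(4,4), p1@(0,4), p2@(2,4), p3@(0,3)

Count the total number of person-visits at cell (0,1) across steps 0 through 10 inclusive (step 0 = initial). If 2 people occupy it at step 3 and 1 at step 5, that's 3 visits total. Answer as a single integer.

Step 0: p0@(4,4) p1@(0,4) p2@(2,4) p3@(0,3) -> at (0,1): 0 [-], cum=0
Step 1: p0@ESC p1@(0,3) p2@(3,4) p3@ESC -> at (0,1): 0 [-], cum=0
Step 2: p0@ESC p1@ESC p2@(4,4) p3@ESC -> at (0,1): 0 [-], cum=0
Step 3: p0@ESC p1@ESC p2@ESC p3@ESC -> at (0,1): 0 [-], cum=0
Total visits = 0

Answer: 0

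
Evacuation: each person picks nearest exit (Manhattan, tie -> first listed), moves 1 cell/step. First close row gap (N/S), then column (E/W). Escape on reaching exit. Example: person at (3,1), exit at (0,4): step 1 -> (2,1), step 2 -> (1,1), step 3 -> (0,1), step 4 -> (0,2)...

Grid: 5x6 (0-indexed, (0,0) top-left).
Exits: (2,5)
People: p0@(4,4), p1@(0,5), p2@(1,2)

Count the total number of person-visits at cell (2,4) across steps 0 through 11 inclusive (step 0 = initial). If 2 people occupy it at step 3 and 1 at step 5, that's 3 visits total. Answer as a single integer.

Answer: 2

Derivation:
Step 0: p0@(4,4) p1@(0,5) p2@(1,2) -> at (2,4): 0 [-], cum=0
Step 1: p0@(3,4) p1@(1,5) p2@(2,2) -> at (2,4): 0 [-], cum=0
Step 2: p0@(2,4) p1@ESC p2@(2,3) -> at (2,4): 1 [p0], cum=1
Step 3: p0@ESC p1@ESC p2@(2,4) -> at (2,4): 1 [p2], cum=2
Step 4: p0@ESC p1@ESC p2@ESC -> at (2,4): 0 [-], cum=2
Total visits = 2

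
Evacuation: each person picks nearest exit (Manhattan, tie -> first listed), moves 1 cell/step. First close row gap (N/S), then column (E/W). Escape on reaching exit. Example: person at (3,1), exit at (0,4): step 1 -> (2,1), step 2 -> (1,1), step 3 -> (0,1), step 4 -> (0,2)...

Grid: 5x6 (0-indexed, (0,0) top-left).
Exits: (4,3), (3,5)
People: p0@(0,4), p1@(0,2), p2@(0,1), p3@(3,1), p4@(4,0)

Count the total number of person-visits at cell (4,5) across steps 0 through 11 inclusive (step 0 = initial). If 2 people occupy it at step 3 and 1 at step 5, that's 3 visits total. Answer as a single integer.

Step 0: p0@(0,4) p1@(0,2) p2@(0,1) p3@(3,1) p4@(4,0) -> at (4,5): 0 [-], cum=0
Step 1: p0@(1,4) p1@(1,2) p2@(1,1) p3@(4,1) p4@(4,1) -> at (4,5): 0 [-], cum=0
Step 2: p0@(2,4) p1@(2,2) p2@(2,1) p3@(4,2) p4@(4,2) -> at (4,5): 0 [-], cum=0
Step 3: p0@(3,4) p1@(3,2) p2@(3,1) p3@ESC p4@ESC -> at (4,5): 0 [-], cum=0
Step 4: p0@ESC p1@(4,2) p2@(4,1) p3@ESC p4@ESC -> at (4,5): 0 [-], cum=0
Step 5: p0@ESC p1@ESC p2@(4,2) p3@ESC p4@ESC -> at (4,5): 0 [-], cum=0
Step 6: p0@ESC p1@ESC p2@ESC p3@ESC p4@ESC -> at (4,5): 0 [-], cum=0
Total visits = 0

Answer: 0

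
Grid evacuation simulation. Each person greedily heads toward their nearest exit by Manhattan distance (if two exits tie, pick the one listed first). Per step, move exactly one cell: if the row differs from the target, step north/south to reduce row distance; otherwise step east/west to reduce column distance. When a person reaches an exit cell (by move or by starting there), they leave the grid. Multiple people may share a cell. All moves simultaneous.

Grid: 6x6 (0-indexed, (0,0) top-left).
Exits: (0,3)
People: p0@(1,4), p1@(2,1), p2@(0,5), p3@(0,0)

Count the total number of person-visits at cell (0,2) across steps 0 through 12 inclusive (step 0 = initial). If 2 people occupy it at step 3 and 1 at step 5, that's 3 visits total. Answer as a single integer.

Step 0: p0@(1,4) p1@(2,1) p2@(0,5) p3@(0,0) -> at (0,2): 0 [-], cum=0
Step 1: p0@(0,4) p1@(1,1) p2@(0,4) p3@(0,1) -> at (0,2): 0 [-], cum=0
Step 2: p0@ESC p1@(0,1) p2@ESC p3@(0,2) -> at (0,2): 1 [p3], cum=1
Step 3: p0@ESC p1@(0,2) p2@ESC p3@ESC -> at (0,2): 1 [p1], cum=2
Step 4: p0@ESC p1@ESC p2@ESC p3@ESC -> at (0,2): 0 [-], cum=2
Total visits = 2

Answer: 2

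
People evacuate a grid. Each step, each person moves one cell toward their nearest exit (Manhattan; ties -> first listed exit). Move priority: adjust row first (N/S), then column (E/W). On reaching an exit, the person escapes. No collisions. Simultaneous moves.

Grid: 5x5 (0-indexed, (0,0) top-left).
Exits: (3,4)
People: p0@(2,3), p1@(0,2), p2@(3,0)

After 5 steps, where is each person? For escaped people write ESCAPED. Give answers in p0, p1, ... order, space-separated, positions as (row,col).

Step 1: p0:(2,3)->(3,3) | p1:(0,2)->(1,2) | p2:(3,0)->(3,1)
Step 2: p0:(3,3)->(3,4)->EXIT | p1:(1,2)->(2,2) | p2:(3,1)->(3,2)
Step 3: p0:escaped | p1:(2,2)->(3,2) | p2:(3,2)->(3,3)
Step 4: p0:escaped | p1:(3,2)->(3,3) | p2:(3,3)->(3,4)->EXIT
Step 5: p0:escaped | p1:(3,3)->(3,4)->EXIT | p2:escaped

ESCAPED ESCAPED ESCAPED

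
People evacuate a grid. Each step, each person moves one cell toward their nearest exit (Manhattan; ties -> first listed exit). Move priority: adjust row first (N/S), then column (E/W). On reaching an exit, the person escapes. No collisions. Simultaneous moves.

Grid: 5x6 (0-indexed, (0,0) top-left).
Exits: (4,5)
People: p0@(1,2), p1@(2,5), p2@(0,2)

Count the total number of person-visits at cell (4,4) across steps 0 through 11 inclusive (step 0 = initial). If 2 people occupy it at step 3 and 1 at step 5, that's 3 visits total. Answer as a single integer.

Step 0: p0@(1,2) p1@(2,5) p2@(0,2) -> at (4,4): 0 [-], cum=0
Step 1: p0@(2,2) p1@(3,5) p2@(1,2) -> at (4,4): 0 [-], cum=0
Step 2: p0@(3,2) p1@ESC p2@(2,2) -> at (4,4): 0 [-], cum=0
Step 3: p0@(4,2) p1@ESC p2@(3,2) -> at (4,4): 0 [-], cum=0
Step 4: p0@(4,3) p1@ESC p2@(4,2) -> at (4,4): 0 [-], cum=0
Step 5: p0@(4,4) p1@ESC p2@(4,3) -> at (4,4): 1 [p0], cum=1
Step 6: p0@ESC p1@ESC p2@(4,4) -> at (4,4): 1 [p2], cum=2
Step 7: p0@ESC p1@ESC p2@ESC -> at (4,4): 0 [-], cum=2
Total visits = 2

Answer: 2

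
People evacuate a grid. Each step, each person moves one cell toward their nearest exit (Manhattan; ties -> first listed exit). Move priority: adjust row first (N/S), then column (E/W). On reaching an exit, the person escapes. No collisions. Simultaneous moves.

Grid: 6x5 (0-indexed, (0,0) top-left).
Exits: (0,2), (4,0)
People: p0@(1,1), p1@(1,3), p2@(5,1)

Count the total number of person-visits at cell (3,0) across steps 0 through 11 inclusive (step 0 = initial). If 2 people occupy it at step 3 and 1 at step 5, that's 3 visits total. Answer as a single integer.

Answer: 0

Derivation:
Step 0: p0@(1,1) p1@(1,3) p2@(5,1) -> at (3,0): 0 [-], cum=0
Step 1: p0@(0,1) p1@(0,3) p2@(4,1) -> at (3,0): 0 [-], cum=0
Step 2: p0@ESC p1@ESC p2@ESC -> at (3,0): 0 [-], cum=0
Total visits = 0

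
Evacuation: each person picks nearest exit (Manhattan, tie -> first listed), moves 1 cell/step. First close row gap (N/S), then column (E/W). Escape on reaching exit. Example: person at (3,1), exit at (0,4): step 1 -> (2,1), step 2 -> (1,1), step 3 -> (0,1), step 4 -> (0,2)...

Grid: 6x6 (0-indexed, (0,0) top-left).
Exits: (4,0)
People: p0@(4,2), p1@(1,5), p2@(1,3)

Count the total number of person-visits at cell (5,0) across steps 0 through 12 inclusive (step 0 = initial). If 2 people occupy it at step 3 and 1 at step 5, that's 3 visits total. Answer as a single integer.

Answer: 0

Derivation:
Step 0: p0@(4,2) p1@(1,5) p2@(1,3) -> at (5,0): 0 [-], cum=0
Step 1: p0@(4,1) p1@(2,5) p2@(2,3) -> at (5,0): 0 [-], cum=0
Step 2: p0@ESC p1@(3,5) p2@(3,3) -> at (5,0): 0 [-], cum=0
Step 3: p0@ESC p1@(4,5) p2@(4,3) -> at (5,0): 0 [-], cum=0
Step 4: p0@ESC p1@(4,4) p2@(4,2) -> at (5,0): 0 [-], cum=0
Step 5: p0@ESC p1@(4,3) p2@(4,1) -> at (5,0): 0 [-], cum=0
Step 6: p0@ESC p1@(4,2) p2@ESC -> at (5,0): 0 [-], cum=0
Step 7: p0@ESC p1@(4,1) p2@ESC -> at (5,0): 0 [-], cum=0
Step 8: p0@ESC p1@ESC p2@ESC -> at (5,0): 0 [-], cum=0
Total visits = 0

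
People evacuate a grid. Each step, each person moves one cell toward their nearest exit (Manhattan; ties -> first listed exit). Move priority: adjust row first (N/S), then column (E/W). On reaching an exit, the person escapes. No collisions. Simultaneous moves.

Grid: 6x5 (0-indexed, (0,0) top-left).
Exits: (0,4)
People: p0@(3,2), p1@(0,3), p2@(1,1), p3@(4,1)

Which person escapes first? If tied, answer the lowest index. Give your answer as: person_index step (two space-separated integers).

Step 1: p0:(3,2)->(2,2) | p1:(0,3)->(0,4)->EXIT | p2:(1,1)->(0,1) | p3:(4,1)->(3,1)
Step 2: p0:(2,2)->(1,2) | p1:escaped | p2:(0,1)->(0,2) | p3:(3,1)->(2,1)
Step 3: p0:(1,2)->(0,2) | p1:escaped | p2:(0,2)->(0,3) | p3:(2,1)->(1,1)
Step 4: p0:(0,2)->(0,3) | p1:escaped | p2:(0,3)->(0,4)->EXIT | p3:(1,1)->(0,1)
Step 5: p0:(0,3)->(0,4)->EXIT | p1:escaped | p2:escaped | p3:(0,1)->(0,2)
Step 6: p0:escaped | p1:escaped | p2:escaped | p3:(0,2)->(0,3)
Step 7: p0:escaped | p1:escaped | p2:escaped | p3:(0,3)->(0,4)->EXIT
Exit steps: [5, 1, 4, 7]
First to escape: p1 at step 1

Answer: 1 1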